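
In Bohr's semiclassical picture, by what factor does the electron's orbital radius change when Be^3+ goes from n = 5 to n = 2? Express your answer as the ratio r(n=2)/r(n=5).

r ∝ Z^-1 · n^2; with Z fixed, r ∝ n^2.
r(n=2)/r(n=5) = (2/5)^2 = 4/25

4/25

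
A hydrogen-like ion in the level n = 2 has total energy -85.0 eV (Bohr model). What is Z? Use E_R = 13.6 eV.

5

E_n = −E_R Z²/n² ⇒ Z² = −E_n n²/E_R = 85.0 × 2² / 13.6 ≈ 25.00
Z = 5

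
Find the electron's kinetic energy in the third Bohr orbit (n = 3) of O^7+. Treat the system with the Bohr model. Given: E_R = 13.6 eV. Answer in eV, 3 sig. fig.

96.7 eV

For a Coulomb orbit the virial theorem gives K = −E_n.
E_n = −E_R·Z²/n², so K = E_R·Z²/n² = 13.6 × 8²/3² = 96.7 eV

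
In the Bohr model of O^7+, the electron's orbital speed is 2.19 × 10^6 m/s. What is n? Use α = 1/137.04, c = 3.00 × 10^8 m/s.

v_n = Zαc/n ⇒ n = Zαc/v = 8 × 0.00730 × 3.00 × 10^8 / 2.19 × 10^6 ≈ 8.00
n = 8

8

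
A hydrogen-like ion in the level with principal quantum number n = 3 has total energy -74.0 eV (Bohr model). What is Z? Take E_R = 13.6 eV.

7

E_n = −E_R Z²/n² ⇒ Z² = −E_n n²/E_R = 74.0 × 3² / 13.6 ≈ 48.97
Z = 7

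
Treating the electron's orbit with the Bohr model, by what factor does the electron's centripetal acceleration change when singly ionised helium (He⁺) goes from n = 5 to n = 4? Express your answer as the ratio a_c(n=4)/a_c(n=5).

625/256

a_c ∝ Z^3 · n^-4; with Z fixed, a_c ∝ n^-4.
a_c(n=4)/a_c(n=5) = (4/5)^-4 = 625/256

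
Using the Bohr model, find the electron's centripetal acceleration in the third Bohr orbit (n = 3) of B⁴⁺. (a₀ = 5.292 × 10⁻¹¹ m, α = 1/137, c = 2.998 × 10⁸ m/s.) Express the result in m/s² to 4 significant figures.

r = n²a₀/Z = 9.526 × 10⁻¹¹ m, v = Zαc/n = 3.647 × 10⁶ m/s
a = v²/r = (3.647 × 10⁶)² / 9.526 × 10⁻¹¹ = 1.396 × 10²³ m/s²

1.396 × 10²³ m/s²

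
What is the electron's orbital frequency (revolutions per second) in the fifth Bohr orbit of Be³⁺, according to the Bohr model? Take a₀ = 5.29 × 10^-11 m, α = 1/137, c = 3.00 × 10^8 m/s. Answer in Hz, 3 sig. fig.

r = n²a₀/Z = 3.31 × 10^-10 m, v = Zαc/n = 1.75 × 10^6 m/s
f = v/(2πr) = 8.43 × 10^14 Hz

8.43 × 10^14 Hz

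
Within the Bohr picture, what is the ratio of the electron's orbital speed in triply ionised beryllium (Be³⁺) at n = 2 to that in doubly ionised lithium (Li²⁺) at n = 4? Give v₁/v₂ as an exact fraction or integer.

8/3

v ∝ Z^1 · n^-1
v₁/v₂ = (4/3)^1 · (2/4)^-1 = 8/3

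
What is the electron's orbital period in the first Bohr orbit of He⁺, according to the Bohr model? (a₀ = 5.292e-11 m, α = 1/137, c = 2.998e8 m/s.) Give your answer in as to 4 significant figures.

37.99 as

r = n²a₀/Z = 1²·5.292e-11/2 = 2.646e-11 m
v = Zαc/n = 2·0.007299·2.998e8/1 = 4.377e6 m/s
T = 2πr/v = 3.799e-17 s = 37.99 as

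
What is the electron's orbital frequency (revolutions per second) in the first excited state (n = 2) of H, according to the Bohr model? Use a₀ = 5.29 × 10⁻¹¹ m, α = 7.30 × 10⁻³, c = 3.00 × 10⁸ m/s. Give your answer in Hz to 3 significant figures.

8.24 × 10¹⁴ Hz

r = n²a₀/Z = 2.12 × 10⁻¹⁰ m, v = Zαc/n = 1.09 × 10⁶ m/s
f = v/(2πr) = 8.24 × 10¹⁴ Hz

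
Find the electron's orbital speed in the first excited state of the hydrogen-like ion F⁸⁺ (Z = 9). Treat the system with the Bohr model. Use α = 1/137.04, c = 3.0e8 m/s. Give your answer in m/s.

9.9e6 m/s

v_n = Zαc/n = 9 × 0.0073 × 3.0e8 / 2
    = 9.9e6 m/s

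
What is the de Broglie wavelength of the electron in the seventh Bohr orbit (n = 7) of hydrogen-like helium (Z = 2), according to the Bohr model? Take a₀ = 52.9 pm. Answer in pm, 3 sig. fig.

1160 pm

The Bohr quantisation condition is nλ = 2πr_n.
r_n = n²a₀/Z = 1300 pm
λ = 2πr_n/n = 2π·1300/7 = 1160 pm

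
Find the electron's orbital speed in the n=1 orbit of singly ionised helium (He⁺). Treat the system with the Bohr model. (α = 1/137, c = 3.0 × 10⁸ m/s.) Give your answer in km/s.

4400 km/s

v_n = Zαc/n = 2 × 0.0073 × 3.0 × 10⁸ / 1
    = 4400 km/s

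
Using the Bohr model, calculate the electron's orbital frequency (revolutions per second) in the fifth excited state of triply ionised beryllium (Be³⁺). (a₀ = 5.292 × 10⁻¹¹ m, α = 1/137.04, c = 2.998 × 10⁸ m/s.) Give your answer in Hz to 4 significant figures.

r = n²a₀/Z = 4.763 × 10⁻¹⁰ m, v = Zαc/n = 1.458 × 10⁶ m/s
f = v/(2πr) = 4.874 × 10¹⁴ Hz

4.874 × 10¹⁴ Hz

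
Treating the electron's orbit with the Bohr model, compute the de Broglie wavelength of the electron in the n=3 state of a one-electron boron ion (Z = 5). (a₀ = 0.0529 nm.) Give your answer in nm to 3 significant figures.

0.199 nm

The Bohr quantisation condition is nλ = 2πr_n.
r_n = n²a₀/Z = 0.0952 nm
λ = 2πr_n/n = 2π·0.0952/3 = 0.199 nm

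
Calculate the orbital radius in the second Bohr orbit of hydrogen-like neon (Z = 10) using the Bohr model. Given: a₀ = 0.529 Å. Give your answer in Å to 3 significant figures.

r_n = n²a₀/Z = 2² × 0.529 / 10
    = 4 × 0.529 / 10 = 0.212 Å

0.212 Å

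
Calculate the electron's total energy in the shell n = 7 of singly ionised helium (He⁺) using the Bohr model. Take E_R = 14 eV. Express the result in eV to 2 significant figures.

-1.1 eV

E_n = −E_R·Z²/n² = −14 × 2²/7² = -1.1 eV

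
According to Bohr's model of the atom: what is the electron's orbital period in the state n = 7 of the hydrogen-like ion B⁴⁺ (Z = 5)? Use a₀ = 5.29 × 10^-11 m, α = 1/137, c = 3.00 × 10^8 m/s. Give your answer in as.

2080 as

r = n²a₀/Z = 7²·5.29 × 10^-11/5 = 5.18 × 10^-10 m
v = Zαc/n = 5·0.00730·3.00 × 10^8/7 = 1.56 × 10^6 m/s
T = 2πr/v = 2.08 × 10^-15 s = 2080 as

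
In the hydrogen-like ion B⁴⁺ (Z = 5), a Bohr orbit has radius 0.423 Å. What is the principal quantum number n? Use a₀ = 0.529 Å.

2

r_n = n²a₀/Z ⇒ n² = rZ/a₀ = 0.423 × 5 / 0.529 ≈ 4.00
n = 2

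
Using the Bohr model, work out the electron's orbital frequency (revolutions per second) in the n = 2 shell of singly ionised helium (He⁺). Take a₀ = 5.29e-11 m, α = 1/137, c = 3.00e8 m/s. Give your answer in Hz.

3.29e15 Hz

r = n²a₀/Z = 1.06e-10 m, v = Zαc/n = 2.19e6 m/s
f = v/(2πr) = 3.29e15 Hz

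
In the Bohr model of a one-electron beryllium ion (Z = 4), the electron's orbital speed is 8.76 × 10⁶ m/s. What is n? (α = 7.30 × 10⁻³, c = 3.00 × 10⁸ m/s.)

1

v_n = Zαc/n ⇒ n = Zαc/v = 4 × 0.00730 × 3.00 × 10⁸ / 8.76 × 10⁶ ≈ 1.00
n = 1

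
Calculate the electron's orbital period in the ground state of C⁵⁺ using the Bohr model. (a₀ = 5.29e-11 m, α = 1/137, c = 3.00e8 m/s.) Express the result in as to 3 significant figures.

4.22 as

r = n²a₀/Z = 1²·5.29e-11/6 = 8.82e-12 m
v = Zαc/n = 6·0.00730·3.00e8/1 = 1.31e7 m/s
T = 2πr/v = 4.22e-18 s = 4.22 as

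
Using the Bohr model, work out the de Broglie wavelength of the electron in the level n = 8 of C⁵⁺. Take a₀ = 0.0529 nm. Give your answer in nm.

The Bohr quantisation condition is nλ = 2πr_n.
r_n = n²a₀/Z = 0.564 nm
λ = 2πr_n/n = 2π·0.564/8 = 0.443 nm

0.443 nm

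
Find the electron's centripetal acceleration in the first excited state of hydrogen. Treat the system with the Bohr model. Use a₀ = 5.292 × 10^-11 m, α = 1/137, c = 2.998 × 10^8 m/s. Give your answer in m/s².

r = n²a₀/Z = 2.117 × 10^-10 m, v = Zαc/n = 1.094 × 10^6 m/s
a = v²/r = (1.094 × 10^6)² / 2.117 × 10^-10 = 5.656 × 10^21 m/s²

5.656 × 10^21 m/s²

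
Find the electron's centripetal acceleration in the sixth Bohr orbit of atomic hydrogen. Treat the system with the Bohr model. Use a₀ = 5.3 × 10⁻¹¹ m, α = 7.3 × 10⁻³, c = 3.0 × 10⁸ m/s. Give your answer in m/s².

7.0 × 10¹⁹ m/s²

r = n²a₀/Z = 1.9 × 10⁻⁹ m, v = Zαc/n = 3.6 × 10⁵ m/s
a = v²/r = (3.6 × 10⁵)² / 1.9 × 10⁻⁹ = 7.0 × 10¹⁹ m/s²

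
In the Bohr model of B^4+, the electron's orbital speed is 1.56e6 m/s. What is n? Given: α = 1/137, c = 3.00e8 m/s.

7

v_n = Zαc/n ⇒ n = Zαc/v = 5 × 0.00730 × 3.00e8 / 1.56e6 ≈ 7.02
n = 7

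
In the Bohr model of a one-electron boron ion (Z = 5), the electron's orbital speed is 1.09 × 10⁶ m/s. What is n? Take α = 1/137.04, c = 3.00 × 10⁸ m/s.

10

v_n = Zαc/n ⇒ n = Zαc/v = 5 × 0.00730 × 3.00 × 10⁸ / 1.09 × 10⁶ ≈ 10.04
n = 10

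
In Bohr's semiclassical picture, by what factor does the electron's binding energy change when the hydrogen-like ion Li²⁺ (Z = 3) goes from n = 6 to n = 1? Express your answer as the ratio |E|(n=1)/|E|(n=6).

36

|E| ∝ Z^2 · n^-2; with Z fixed, |E| ∝ n^-2.
|E|(n=1)/|E|(n=6) = (1/6)^-2 = 36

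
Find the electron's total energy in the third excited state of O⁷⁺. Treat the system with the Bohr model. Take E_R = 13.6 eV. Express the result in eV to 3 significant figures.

E_n = −E_R·Z²/n² = −13.6 × 8²/4² = -54.4 eV

-54.4 eV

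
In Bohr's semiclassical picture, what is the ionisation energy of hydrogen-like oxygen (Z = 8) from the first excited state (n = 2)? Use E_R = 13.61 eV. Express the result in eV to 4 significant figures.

E_n = −E_R·Z²/n² = −13.61 × 8²/2² eV = -217.8 eV
Ionisation energy = −E_n = 217.8 eV

217.8 eV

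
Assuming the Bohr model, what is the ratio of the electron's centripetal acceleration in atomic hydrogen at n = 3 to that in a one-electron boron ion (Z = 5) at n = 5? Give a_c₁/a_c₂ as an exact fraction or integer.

a_c ∝ Z^3 · n^-4
a_c₁/a_c₂ = (1/5)^3 · (3/5)^-4 = 5/81

5/81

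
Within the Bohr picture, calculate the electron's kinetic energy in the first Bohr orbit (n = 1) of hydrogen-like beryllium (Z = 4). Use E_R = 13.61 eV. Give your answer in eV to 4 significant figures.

For a Coulomb orbit the virial theorem gives K = −E_n.
E_n = −E_R·Z²/n², so K = E_R·Z²/n² = 13.61 × 4²/1² = 217.8 eV

217.8 eV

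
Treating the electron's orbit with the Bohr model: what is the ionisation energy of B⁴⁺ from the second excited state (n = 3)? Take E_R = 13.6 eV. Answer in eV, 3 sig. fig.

37.8 eV

E_n = −E_R·Z²/n² = −13.6 × 5²/3² eV = -37.8 eV
Ionisation energy = −E_n = 37.8 eV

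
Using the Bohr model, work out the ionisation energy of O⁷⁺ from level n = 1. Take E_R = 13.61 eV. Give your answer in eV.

E_n = −E_R·Z²/n² = −13.61 × 8²/1² eV = -871.0 eV
Ionisation energy = −E_n = 871.0 eV

871.0 eV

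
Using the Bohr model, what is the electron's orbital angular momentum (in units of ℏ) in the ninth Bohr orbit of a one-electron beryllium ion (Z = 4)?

9

L_n = nℏ, so L/ℏ = n = 9.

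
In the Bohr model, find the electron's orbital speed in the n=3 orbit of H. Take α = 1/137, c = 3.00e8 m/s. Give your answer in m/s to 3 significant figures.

v_n = Zαc/n = 1 × 0.00730 × 3.00e8 / 3
    = 7.30e5 m/s

7.30e5 m/s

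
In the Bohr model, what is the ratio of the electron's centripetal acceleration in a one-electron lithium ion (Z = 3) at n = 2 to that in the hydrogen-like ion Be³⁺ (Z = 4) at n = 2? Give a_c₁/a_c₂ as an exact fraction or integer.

a_c ∝ Z^3 · n^-4
a_c₁/a_c₂ = (3/4)^3 · (2/2)^-4 = 27/64

27/64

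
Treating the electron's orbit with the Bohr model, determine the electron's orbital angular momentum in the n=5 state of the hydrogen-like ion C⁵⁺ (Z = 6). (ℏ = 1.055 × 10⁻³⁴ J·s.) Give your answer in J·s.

L_n = nℏ = 5 × 1.055 × 10⁻³⁴ = 5.275 × 10⁻³⁴ J·s

5.275 × 10⁻³⁴ J·s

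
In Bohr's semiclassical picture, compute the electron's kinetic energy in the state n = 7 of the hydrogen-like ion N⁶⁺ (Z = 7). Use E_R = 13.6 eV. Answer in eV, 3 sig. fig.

For a Coulomb orbit the virial theorem gives K = −E_n.
E_n = −E_R·Z²/n², so K = E_R·Z²/n² = 13.6 × 7²/7² = 13.6 eV

13.6 eV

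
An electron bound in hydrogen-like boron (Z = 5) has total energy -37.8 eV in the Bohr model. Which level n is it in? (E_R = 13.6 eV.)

3

E_n = −E_R Z²/n² ⇒ n² = E_R Z²/(−E_n) = 13.6 × 5² / 37.8 ≈ 8.99
n = 3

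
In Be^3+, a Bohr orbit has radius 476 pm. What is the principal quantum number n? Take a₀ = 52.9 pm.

r_n = n²a₀/Z ⇒ n² = rZ/a₀ = 476 × 4 / 52.9 ≈ 35.99
n = 6

6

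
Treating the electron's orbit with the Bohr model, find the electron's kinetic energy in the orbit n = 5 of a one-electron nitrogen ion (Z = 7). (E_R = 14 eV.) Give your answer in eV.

27 eV

For a Coulomb orbit the virial theorem gives K = −E_n.
E_n = −E_R·Z²/n², so K = E_R·Z²/n² = 14 × 7²/5² = 27 eV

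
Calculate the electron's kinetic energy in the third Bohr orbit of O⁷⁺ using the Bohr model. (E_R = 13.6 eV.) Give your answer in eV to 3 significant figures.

For a Coulomb orbit the virial theorem gives K = −E_n.
E_n = −E_R·Z²/n², so K = E_R·Z²/n² = 13.6 × 8²/3² = 96.7 eV

96.7 eV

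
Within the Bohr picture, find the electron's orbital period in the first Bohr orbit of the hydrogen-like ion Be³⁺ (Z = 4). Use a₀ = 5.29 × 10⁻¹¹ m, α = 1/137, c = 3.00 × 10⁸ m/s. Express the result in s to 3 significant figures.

r = n²a₀/Z = 1²·5.29 × 10⁻¹¹/4 = 1.32 × 10⁻¹¹ m
v = Zαc/n = 4·0.00730·3.00 × 10⁸/1 = 8.76 × 10⁶ m/s
T = 2πr/v = 9.49 × 10⁻¹⁸ s

9.49 × 10⁻¹⁸ s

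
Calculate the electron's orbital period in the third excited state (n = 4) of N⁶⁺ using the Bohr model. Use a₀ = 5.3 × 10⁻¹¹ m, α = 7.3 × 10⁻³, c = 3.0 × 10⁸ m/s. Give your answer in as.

r = n²a₀/Z = 4²·5.3 × 10⁻¹¹/7 = 1.2 × 10⁻¹⁰ m
v = Zαc/n = 7·0.0073·3.0 × 10⁸/4 = 3.8 × 10⁶ m/s
T = 2πr/v = 2.0 × 10⁻¹⁶ s = 200 as

200 as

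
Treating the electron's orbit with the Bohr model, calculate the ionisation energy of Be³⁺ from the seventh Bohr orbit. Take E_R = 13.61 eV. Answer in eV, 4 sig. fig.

4.444 eV

E_n = −E_R·Z²/n² = −13.61 × 4²/7² eV = -4.444 eV
Ionisation energy = −E_n = 4.444 eV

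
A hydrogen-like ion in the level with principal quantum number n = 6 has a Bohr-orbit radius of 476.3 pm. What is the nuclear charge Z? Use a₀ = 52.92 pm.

4

r_n = n²a₀/Z ⇒ Z = n²a₀/r = 6² × 52.92 / 476.3 ≈ 4.00
Z = 4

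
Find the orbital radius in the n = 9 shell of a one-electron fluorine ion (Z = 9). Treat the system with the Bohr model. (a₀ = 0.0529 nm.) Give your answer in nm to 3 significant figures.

r_n = n²a₀/Z = 9² × 0.0529 / 9
    = 81 × 0.0529 / 9 = 0.476 nm

0.476 nm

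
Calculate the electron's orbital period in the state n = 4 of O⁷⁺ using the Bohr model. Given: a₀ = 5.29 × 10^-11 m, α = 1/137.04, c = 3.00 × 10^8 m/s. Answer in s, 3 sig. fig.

1.52 × 10^-16 s

r = n²a₀/Z = 4²·5.29 × 10^-11/8 = 1.06 × 10^-10 m
v = Zαc/n = 8·0.00730·3.00 × 10^8/4 = 4.38 × 10^6 m/s
T = 2πr/v = 1.52 × 10^-16 s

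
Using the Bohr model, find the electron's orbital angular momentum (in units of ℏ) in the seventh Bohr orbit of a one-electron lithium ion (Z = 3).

7

L_n = nℏ, so L/ℏ = n = 7.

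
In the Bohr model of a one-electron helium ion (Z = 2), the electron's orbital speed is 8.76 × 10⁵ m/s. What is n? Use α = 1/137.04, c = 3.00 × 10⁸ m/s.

5

v_n = Zαc/n ⇒ n = Zαc/v = 2 × 0.00730 × 3.00 × 10⁸ / 8.76 × 10⁵ ≈ 5.00
n = 5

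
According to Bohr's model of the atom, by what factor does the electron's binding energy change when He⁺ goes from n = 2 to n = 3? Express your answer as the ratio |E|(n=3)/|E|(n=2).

4/9

|E| ∝ Z^2 · n^-2; with Z fixed, |E| ∝ n^-2.
|E|(n=3)/|E|(n=2) = (3/2)^-2 = 4/9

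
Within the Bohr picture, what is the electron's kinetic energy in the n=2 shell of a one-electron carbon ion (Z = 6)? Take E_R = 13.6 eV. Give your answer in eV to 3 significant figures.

For a Coulomb orbit the virial theorem gives K = −E_n.
E_n = −E_R·Z²/n², so K = E_R·Z²/n² = 13.6 × 6²/2² = 122 eV

122 eV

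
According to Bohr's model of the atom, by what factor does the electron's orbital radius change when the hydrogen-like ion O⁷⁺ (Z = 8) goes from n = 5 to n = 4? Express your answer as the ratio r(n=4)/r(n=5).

r ∝ Z^-1 · n^2; with Z fixed, r ∝ n^2.
r(n=4)/r(n=5) = (4/5)^2 = 16/25

16/25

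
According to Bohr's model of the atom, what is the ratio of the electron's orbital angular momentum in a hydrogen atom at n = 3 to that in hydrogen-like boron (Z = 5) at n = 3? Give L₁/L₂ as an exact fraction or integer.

L = nℏ is independent of Z.
L₁/L₂ = n₁/n₂ = 3/3 = 1

1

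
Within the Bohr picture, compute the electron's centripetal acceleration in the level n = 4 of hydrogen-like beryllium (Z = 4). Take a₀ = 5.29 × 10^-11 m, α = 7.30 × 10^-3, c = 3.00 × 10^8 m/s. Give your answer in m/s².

r = n²a₀/Z = 2.12 × 10^-10 m, v = Zαc/n = 2.19 × 10^6 m/s
a = v²/r = (2.19 × 10^6)² / 2.12 × 10^-10 = 2.27 × 10^22 m/s²

2.27 × 10^22 m/s²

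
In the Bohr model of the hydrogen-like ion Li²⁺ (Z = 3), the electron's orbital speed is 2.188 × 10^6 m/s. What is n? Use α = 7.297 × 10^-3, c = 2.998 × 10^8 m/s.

3

v_n = Zαc/n ⇒ n = Zαc/v = 3 × 0.007297 × 2.998 × 10^8 / 2.188 × 10^6 ≈ 3.00
n = 3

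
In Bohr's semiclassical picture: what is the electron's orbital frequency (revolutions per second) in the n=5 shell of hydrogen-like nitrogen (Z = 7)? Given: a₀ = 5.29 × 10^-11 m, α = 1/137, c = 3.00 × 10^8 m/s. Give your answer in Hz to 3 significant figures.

r = n²a₀/Z = 1.89 × 10^-10 m, v = Zαc/n = 3.07 × 10^6 m/s
f = v/(2πr) = 2.58 × 10^15 Hz

2.58 × 10^15 Hz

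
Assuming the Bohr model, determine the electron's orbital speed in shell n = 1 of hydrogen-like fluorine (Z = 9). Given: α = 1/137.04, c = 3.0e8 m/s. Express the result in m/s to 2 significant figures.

2.0e7 m/s

v_n = Zαc/n = 9 × 0.0073 × 3.0e8 / 1
    = 2.0e7 m/s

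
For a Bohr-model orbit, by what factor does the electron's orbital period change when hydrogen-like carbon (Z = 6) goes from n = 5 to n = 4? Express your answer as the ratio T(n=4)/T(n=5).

64/125

T ∝ Z^-2 · n^3; with Z fixed, T ∝ n^3.
T(n=4)/T(n=5) = (4/5)^3 = 64/125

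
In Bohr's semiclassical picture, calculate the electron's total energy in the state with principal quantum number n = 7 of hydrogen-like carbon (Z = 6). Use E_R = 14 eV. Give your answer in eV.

E_n = −E_R·Z²/n² = −14 × 6²/7² = -10 eV

-10 eV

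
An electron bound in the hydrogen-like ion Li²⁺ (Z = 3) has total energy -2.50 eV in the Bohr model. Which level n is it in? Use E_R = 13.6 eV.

E_n = −E_R Z²/n² ⇒ n² = E_R Z²/(−E_n) = 13.6 × 3² / 2.50 ≈ 48.96
n = 7

7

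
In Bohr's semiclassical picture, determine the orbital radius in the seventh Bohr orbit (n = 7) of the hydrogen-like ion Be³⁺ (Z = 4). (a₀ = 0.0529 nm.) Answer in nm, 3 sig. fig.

0.648 nm

r_n = n²a₀/Z = 7² × 0.0529 / 4
    = 49 × 0.0529 / 4 = 0.648 nm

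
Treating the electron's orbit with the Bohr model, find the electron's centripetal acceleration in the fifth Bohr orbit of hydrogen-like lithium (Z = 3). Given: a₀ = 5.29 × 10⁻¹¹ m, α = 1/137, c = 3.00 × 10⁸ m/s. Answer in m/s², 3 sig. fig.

3.92 × 10²¹ m/s²

r = n²a₀/Z = 4.41 × 10⁻¹⁰ m, v = Zαc/n = 1.31 × 10⁶ m/s
a = v²/r = (1.31 × 10⁶)² / 4.41 × 10⁻¹⁰ = 3.92 × 10²¹ m/s²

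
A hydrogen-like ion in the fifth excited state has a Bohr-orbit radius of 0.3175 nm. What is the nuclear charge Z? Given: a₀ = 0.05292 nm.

6

r_n = n²a₀/Z ⇒ Z = n²a₀/r = 6² × 0.05292 / 0.3175 ≈ 6.00
Z = 6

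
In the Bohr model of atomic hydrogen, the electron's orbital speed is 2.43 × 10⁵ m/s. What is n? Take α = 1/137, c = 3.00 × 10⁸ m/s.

9

v_n = Zαc/n ⇒ n = Zαc/v = 1 × 0.00730 × 3.00 × 10⁸ / 2.43 × 10⁵ ≈ 9.01
n = 9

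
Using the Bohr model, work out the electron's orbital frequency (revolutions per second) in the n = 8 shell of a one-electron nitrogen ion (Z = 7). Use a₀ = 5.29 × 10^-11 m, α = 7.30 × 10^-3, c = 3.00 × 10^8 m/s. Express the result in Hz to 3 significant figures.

6.31 × 10^14 Hz

r = n²a₀/Z = 4.84 × 10^-10 m, v = Zαc/n = 1.92 × 10^6 m/s
f = v/(2πr) = 6.31 × 10^14 Hz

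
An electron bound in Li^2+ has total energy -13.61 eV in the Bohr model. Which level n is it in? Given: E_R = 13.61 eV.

3

E_n = −E_R Z²/n² ⇒ n² = E_R Z²/(−E_n) = 13.61 × 3² / 13.61 ≈ 9.00
n = 3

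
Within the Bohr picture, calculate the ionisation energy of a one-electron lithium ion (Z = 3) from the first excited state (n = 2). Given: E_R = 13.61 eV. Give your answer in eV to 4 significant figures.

30.62 eV

E_n = −E_R·Z²/n² = −13.61 × 3²/2² eV = -30.62 eV
Ionisation energy = −E_n = 30.62 eV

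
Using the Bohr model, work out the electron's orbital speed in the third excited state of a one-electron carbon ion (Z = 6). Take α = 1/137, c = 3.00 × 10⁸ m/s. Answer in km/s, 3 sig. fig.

3280 km/s

v_n = Zαc/n = 6 × 0.00730 × 3.00 × 10⁸ / 4
    = 3280 km/s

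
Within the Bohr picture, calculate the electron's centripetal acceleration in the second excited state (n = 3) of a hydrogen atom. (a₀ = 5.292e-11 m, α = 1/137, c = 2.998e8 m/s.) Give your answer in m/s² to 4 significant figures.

1.117e21 m/s²

r = n²a₀/Z = 4.763e-10 m, v = Zαc/n = 7.294e5 m/s
a = v²/r = (7.294e5)² / 4.763e-10 = 1.117e21 m/s²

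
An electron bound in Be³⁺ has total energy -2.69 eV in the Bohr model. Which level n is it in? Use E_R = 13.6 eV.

9

E_n = −E_R Z²/n² ⇒ n² = E_R Z²/(−E_n) = 13.6 × 4² / 2.69 ≈ 80.89
n = 9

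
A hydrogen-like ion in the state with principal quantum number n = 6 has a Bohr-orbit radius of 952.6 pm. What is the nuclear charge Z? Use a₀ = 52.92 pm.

r_n = n²a₀/Z ⇒ Z = n²a₀/r = 6² × 52.92 / 952.6 ≈ 2.00
Z = 2

2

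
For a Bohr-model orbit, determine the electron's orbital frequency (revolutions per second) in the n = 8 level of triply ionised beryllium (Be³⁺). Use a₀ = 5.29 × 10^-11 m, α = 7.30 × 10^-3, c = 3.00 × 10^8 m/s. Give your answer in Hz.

2.06 × 10^14 Hz

r = n²a₀/Z = 8.46 × 10^-10 m, v = Zαc/n = 1.09 × 10^6 m/s
f = v/(2πr) = 2.06 × 10^14 Hz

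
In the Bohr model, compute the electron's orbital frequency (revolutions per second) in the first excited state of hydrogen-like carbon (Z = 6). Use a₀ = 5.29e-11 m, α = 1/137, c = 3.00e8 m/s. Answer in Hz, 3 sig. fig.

2.96e16 Hz

r = n²a₀/Z = 3.53e-11 m, v = Zαc/n = 6.57e6 m/s
f = v/(2πr) = 2.96e16 Hz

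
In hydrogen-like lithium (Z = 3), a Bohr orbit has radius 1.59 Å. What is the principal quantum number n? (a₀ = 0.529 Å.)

r_n = n²a₀/Z ⇒ n² = rZ/a₀ = 1.59 × 3 / 0.529 ≈ 9.02
n = 3

3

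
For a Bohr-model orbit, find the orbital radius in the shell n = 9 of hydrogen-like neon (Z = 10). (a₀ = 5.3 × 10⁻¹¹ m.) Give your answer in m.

4.3 × 10⁻¹⁰ m

r_n = n²a₀/Z = 9² × 5.3 × 10⁻¹¹ / 10
    = 81 × 5.3 × 10⁻¹¹ / 10 = 4.3 × 10⁻¹⁰ m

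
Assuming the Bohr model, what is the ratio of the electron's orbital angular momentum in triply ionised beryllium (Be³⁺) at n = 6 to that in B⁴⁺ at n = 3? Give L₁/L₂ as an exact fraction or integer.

2

L = nℏ is independent of Z.
L₁/L₂ = n₁/n₂ = 6/3 = 2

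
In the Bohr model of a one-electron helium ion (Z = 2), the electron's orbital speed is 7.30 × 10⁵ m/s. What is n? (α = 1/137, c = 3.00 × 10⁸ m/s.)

v_n = Zαc/n ⇒ n = Zαc/v = 2 × 0.00730 × 3.00 × 10⁸ / 7.30 × 10⁵ ≈ 6.00
n = 6

6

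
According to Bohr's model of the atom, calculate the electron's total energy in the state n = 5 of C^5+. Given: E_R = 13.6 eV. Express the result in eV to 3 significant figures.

E_n = −E_R·Z²/n² = −13.6 × 6²/5² = -19.6 eV

-19.6 eV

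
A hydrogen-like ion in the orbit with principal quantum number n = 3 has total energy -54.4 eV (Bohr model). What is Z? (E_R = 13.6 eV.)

6

E_n = −E_R Z²/n² ⇒ Z² = −E_n n²/E_R = 54.4 × 3² / 13.6 ≈ 36.00
Z = 6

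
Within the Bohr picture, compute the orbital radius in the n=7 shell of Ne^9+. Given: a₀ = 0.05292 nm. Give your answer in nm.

r_n = n²a₀/Z = 7² × 0.05292 / 10
    = 49 × 0.05292 / 10 = 0.2593 nm

0.2593 nm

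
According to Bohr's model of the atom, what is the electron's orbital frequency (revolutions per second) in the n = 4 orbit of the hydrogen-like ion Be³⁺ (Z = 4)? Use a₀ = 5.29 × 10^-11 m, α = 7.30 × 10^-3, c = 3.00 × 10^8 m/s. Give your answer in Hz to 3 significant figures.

1.65 × 10^15 Hz

r = n²a₀/Z = 2.12 × 10^-10 m, v = Zαc/n = 2.19 × 10^6 m/s
f = v/(2πr) = 1.65 × 10^15 Hz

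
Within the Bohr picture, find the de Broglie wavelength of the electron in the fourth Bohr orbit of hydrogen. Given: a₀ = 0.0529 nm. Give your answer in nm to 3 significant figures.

The Bohr quantisation condition is nλ = 2πr_n.
r_n = n²a₀/Z = 0.846 nm
λ = 2πr_n/n = 2π·0.846/4 = 1.33 nm

1.33 nm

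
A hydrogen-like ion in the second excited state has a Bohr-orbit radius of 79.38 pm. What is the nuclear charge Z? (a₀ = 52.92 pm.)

6

r_n = n²a₀/Z ⇒ Z = n²a₀/r = 3² × 52.92 / 79.38 ≈ 6.00
Z = 6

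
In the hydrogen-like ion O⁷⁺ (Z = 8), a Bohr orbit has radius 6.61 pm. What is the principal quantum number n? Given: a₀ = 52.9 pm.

1

r_n = n²a₀/Z ⇒ n² = rZ/a₀ = 6.61 × 8 / 52.9 ≈ 1.00
n = 1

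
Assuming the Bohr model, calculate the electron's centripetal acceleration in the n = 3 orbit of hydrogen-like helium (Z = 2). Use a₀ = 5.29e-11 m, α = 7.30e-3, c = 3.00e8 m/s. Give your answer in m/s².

r = n²a₀/Z = 2.38e-10 m, v = Zαc/n = 1.46e6 m/s
a = v²/r = (1.46e6)² / 2.38e-10 = 8.95e21 m/s²

8.95e21 m/s²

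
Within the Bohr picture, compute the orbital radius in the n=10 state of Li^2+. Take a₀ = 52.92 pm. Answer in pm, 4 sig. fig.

r_n = n²a₀/Z = 10² × 52.92 / 3
    = 100 × 52.92 / 3 = 1764 pm

1764 pm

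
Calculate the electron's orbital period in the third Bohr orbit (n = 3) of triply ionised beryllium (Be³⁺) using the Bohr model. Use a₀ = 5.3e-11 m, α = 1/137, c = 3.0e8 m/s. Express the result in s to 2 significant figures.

r = n²a₀/Z = 3²·5.3e-11/4 = 1.2e-10 m
v = Zαc/n = 4·0.0073·3.0e8/3 = 2.9e6 m/s
T = 2πr/v = 2.6e-16 s

2.6e-16 s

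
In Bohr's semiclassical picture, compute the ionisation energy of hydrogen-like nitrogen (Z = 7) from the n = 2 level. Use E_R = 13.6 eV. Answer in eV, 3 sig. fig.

E_n = −E_R·Z²/n² = −13.6 × 7²/2² eV = -167 eV
Ionisation energy = −E_n = 167 eV

167 eV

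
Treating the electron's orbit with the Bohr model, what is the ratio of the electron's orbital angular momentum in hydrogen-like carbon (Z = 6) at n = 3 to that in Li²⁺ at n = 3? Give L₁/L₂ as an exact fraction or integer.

L = nℏ is independent of Z.
L₁/L₂ = n₁/n₂ = 3/3 = 1

1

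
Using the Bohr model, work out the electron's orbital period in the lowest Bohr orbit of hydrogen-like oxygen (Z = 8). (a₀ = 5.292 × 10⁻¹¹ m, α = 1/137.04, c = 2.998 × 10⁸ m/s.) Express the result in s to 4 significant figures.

2.375 × 10⁻¹⁸ s

r = n²a₀/Z = 1²·5.292 × 10⁻¹¹/8 = 6.615 × 10⁻¹² m
v = Zαc/n = 8·0.007297·2.998 × 10⁸/1 = 1.750 × 10⁷ m/s
T = 2πr/v = 2.375 × 10⁻¹⁸ s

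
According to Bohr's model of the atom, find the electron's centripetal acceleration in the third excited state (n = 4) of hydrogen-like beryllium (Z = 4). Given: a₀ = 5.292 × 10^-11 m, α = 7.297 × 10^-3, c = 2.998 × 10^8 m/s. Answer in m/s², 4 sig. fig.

r = n²a₀/Z = 2.117 × 10^-10 m, v = Zαc/n = 2.188 × 10^6 m/s
a = v²/r = (2.188 × 10^6)² / 2.117 × 10^-10 = 2.261 × 10^22 m/s²

2.261 × 10^22 m/s²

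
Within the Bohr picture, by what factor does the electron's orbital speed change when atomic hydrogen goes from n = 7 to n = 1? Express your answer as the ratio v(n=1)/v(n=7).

7

v ∝ Z^1 · n^-1; with Z fixed, v ∝ n^-1.
v(n=1)/v(n=7) = (1/7)^-1 = 7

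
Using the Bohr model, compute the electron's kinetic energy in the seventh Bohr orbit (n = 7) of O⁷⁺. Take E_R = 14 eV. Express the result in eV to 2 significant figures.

18 eV

For a Coulomb orbit the virial theorem gives K = −E_n.
E_n = −E_R·Z²/n², so K = E_R·Z²/n² = 14 × 8²/7² = 18 eV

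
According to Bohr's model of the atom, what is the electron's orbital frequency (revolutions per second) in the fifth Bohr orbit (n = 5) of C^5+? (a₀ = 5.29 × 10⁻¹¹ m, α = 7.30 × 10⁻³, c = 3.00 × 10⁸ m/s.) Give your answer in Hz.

r = n²a₀/Z = 2.20 × 10⁻¹⁰ m, v = Zαc/n = 2.63 × 10⁶ m/s
f = v/(2πr) = 1.90 × 10¹⁵ Hz

1.90 × 10¹⁵ Hz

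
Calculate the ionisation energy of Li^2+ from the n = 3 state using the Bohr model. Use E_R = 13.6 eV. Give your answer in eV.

E_n = −E_R·Z²/n² = −13.6 × 3²/3² eV = -13.6 eV
Ionisation energy = −E_n = 13.6 eV

13.6 eV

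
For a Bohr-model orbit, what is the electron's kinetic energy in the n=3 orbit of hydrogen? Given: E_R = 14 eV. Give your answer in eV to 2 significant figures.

1.6 eV

For a Coulomb orbit the virial theorem gives K = −E_n.
E_n = −E_R·Z²/n², so K = E_R·Z²/n² = 14 × 1²/3² = 1.6 eV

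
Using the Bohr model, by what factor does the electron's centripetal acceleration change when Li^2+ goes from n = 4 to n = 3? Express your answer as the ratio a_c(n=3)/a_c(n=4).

a_c ∝ Z^3 · n^-4; with Z fixed, a_c ∝ n^-4.
a_c(n=3)/a_c(n=4) = (3/4)^-4 = 256/81

256/81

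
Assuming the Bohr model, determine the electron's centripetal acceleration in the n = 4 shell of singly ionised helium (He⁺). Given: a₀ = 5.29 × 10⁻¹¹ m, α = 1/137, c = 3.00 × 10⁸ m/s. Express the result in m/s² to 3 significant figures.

r = n²a₀/Z = 4.23 × 10⁻¹⁰ m, v = Zαc/n = 1.09 × 10⁶ m/s
a = v²/r = (1.09 × 10⁶)² / 4.23 × 10⁻¹⁰ = 2.83 × 10²¹ m/s²

2.83 × 10²¹ m/s²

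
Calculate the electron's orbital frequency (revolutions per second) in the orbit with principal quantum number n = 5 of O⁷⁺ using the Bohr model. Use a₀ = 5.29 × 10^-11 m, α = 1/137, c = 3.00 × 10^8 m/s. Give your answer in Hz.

r = n²a₀/Z = 1.65 × 10^-10 m, v = Zαc/n = 3.50 × 10^6 m/s
f = v/(2πr) = 3.37 × 10^15 Hz

3.37 × 10^15 Hz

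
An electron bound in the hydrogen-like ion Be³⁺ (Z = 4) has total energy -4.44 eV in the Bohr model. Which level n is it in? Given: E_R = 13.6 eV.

E_n = −E_R Z²/n² ⇒ n² = E_R Z²/(−E_n) = 13.6 × 4² / 4.44 ≈ 49.01
n = 7

7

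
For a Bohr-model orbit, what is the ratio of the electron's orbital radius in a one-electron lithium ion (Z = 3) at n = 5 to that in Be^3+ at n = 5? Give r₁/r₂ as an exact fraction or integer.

4/3

r ∝ Z^-1 · n^2
r₁/r₂ = (3/4)^-1 · (5/5)^2 = 4/3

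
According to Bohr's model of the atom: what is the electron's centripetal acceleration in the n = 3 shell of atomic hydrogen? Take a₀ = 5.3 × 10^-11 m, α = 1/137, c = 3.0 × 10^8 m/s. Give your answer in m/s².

1.1 × 10^21 m/s²

r = n²a₀/Z = 4.8 × 10^-10 m, v = Zαc/n = 7.3 × 10^5 m/s
a = v²/r = (7.3 × 10^5)² / 4.8 × 10^-10 = 1.1 × 10^21 m/s²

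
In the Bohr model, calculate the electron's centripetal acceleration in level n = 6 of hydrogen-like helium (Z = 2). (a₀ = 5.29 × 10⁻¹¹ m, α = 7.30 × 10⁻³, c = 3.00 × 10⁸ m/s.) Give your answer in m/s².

r = n²a₀/Z = 9.52 × 10⁻¹⁰ m, v = Zαc/n = 7.30 × 10⁵ m/s
a = v²/r = (7.30 × 10⁵)² / 9.52 × 10⁻¹⁰ = 5.60 × 10²⁰ m/s²

5.60 × 10²⁰ m/s²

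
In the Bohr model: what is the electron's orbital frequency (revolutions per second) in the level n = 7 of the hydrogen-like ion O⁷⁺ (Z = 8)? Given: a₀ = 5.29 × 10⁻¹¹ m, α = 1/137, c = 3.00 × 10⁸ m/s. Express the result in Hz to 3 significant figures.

1.23 × 10¹⁵ Hz

r = n²a₀/Z = 3.24 × 10⁻¹⁰ m, v = Zαc/n = 2.50 × 10⁶ m/s
f = v/(2πr) = 1.23 × 10¹⁵ Hz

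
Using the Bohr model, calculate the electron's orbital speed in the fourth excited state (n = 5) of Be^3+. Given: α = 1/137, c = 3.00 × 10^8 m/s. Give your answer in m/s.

v_n = Zαc/n = 4 × 0.00730 × 3.00 × 10^8 / 5
    = 1.75 × 10^6 m/s

1.75 × 10^6 m/s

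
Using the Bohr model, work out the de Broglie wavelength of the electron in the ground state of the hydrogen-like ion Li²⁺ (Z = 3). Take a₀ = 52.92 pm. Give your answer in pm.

110.8 pm

The Bohr quantisation condition is nλ = 2πr_n.
r_n = n²a₀/Z = 17.64 pm
λ = 2πr_n/n = 2π·17.64/1 = 110.8 pm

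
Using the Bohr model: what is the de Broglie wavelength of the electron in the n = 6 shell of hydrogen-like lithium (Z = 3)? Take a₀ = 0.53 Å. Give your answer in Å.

6.7 Å

The Bohr quantisation condition is nλ = 2πr_n.
r_n = n²a₀/Z = 6.4 Å
λ = 2πr_n/n = 2π·6.4/6 = 6.7 Å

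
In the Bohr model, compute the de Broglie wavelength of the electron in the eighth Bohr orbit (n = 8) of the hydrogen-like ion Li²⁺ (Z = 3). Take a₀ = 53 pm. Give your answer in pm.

890 pm

The Bohr quantisation condition is nλ = 2πr_n.
r_n = n²a₀/Z = 1100 pm
λ = 2πr_n/n = 2π·1100/8 = 890 pm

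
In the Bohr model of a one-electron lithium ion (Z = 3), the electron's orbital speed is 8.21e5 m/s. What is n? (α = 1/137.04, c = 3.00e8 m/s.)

8

v_n = Zαc/n ⇒ n = Zαc/v = 3 × 0.00730 × 3.00e8 / 8.21e5 ≈ 8.00
n = 8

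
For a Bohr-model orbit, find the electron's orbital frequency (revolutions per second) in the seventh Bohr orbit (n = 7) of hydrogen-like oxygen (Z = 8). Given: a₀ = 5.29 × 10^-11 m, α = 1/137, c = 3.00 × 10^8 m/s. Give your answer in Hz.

1.23 × 10^15 Hz

r = n²a₀/Z = 3.24 × 10^-10 m, v = Zαc/n = 2.50 × 10^6 m/s
f = v/(2πr) = 1.23 × 10^15 Hz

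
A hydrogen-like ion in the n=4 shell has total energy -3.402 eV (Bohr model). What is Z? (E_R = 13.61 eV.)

2

E_n = −E_R Z²/n² ⇒ Z² = −E_n n²/E_R = 3.402 × 4² / 13.61 ≈ 4.00
Z = 2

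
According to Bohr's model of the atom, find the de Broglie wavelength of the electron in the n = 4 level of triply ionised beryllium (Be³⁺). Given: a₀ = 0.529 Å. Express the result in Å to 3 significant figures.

The Bohr quantisation condition is nλ = 2πr_n.
r_n = n²a₀/Z = 2.12 Å
λ = 2πr_n/n = 2π·2.12/4 = 3.32 Å

3.32 Å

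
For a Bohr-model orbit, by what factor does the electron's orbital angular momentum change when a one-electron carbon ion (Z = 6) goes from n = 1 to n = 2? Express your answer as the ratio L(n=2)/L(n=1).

2

L = nℏ depends only on n, so L ∝ n.
L(n=2)/L(n=1) = (2/1)^1 = 2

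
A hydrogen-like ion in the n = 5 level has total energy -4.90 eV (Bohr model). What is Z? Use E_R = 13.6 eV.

3

E_n = −E_R Z²/n² ⇒ Z² = −E_n n²/E_R = 4.90 × 5² / 13.6 ≈ 9.01
Z = 3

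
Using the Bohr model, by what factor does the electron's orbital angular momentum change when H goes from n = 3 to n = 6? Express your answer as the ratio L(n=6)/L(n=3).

L = nℏ depends only on n, so L ∝ n.
L(n=6)/L(n=3) = (6/3)^1 = 2

2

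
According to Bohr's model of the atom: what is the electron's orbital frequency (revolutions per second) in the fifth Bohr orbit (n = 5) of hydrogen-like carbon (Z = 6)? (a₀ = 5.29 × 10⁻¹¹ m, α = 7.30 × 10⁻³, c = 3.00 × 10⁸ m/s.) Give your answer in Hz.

1.90 × 10¹⁵ Hz

r = n²a₀/Z = 2.20 × 10⁻¹⁰ m, v = Zαc/n = 2.63 × 10⁶ m/s
f = v/(2πr) = 1.90 × 10¹⁵ Hz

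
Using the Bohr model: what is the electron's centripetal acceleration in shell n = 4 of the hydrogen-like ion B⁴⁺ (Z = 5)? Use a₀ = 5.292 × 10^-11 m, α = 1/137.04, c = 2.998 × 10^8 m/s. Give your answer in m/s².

4.416 × 10^22 m/s²

r = n²a₀/Z = 1.693 × 10^-10 m, v = Zαc/n = 2.735 × 10^6 m/s
a = v²/r = (2.735 × 10^6)² / 1.693 × 10^-10 = 4.416 × 10^22 m/s²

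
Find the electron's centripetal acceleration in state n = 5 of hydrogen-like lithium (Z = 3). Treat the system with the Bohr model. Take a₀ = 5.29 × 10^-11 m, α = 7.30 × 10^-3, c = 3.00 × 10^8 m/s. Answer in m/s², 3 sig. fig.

r = n²a₀/Z = 4.41 × 10^-10 m, v = Zαc/n = 1.31 × 10^6 m/s
a = v²/r = (1.31 × 10^6)² / 4.41 × 10^-10 = 3.92 × 10^21 m/s²

3.92 × 10^21 m/s²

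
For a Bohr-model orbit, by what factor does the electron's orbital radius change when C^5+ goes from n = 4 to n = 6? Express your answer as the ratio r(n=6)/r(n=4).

9/4

r ∝ Z^-1 · n^2; with Z fixed, r ∝ n^2.
r(n=6)/r(n=4) = (6/4)^2 = 9/4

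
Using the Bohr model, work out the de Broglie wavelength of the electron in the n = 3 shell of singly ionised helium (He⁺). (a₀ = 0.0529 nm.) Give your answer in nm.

The Bohr quantisation condition is nλ = 2πr_n.
r_n = n²a₀/Z = 0.238 nm
λ = 2πr_n/n = 2π·0.238/3 = 0.499 nm

0.499 nm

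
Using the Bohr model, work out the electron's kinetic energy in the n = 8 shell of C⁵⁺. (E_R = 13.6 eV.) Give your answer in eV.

For a Coulomb orbit the virial theorem gives K = −E_n.
E_n = −E_R·Z²/n², so K = E_R·Z²/n² = 13.6 × 6²/8² = 7.65 eV

7.65 eV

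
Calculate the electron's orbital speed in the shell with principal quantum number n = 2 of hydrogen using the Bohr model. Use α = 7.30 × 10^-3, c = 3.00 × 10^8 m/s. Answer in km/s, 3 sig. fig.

v_n = Zαc/n = 1 × 0.00730 × 3.00 × 10^8 / 2
    = 1100 km/s

1100 km/s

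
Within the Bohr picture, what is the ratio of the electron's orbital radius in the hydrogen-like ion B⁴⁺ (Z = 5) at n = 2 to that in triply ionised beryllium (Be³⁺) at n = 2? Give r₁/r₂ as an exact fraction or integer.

r ∝ Z^-1 · n^2
r₁/r₂ = (5/4)^-1 · (2/2)^2 = 4/5

4/5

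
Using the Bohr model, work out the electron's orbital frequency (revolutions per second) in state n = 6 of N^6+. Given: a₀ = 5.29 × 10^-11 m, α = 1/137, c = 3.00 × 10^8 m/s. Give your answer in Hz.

1.49 × 10^15 Hz

r = n²a₀/Z = 2.72 × 10^-10 m, v = Zαc/n = 2.55 × 10^6 m/s
f = v/(2πr) = 1.49 × 10^15 Hz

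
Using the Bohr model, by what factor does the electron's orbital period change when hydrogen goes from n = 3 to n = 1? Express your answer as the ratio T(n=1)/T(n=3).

1/27

T ∝ Z^-2 · n^3; with Z fixed, T ∝ n^3.
T(n=1)/T(n=3) = (1/3)^3 = 1/27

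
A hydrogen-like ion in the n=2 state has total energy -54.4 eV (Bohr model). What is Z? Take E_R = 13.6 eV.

E_n = −E_R Z²/n² ⇒ Z² = −E_n n²/E_R = 54.4 × 2² / 13.6 ≈ 16.00
Z = 4

4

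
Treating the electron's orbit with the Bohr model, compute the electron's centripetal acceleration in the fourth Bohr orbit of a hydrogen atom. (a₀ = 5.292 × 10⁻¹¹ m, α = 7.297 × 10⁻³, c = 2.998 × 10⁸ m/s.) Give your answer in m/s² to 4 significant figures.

r = n²a₀/Z = 8.467 × 10⁻¹⁰ m, v = Zαc/n = 5.469 × 10⁵ m/s
a = v²/r = (5.469 × 10⁵)² / 8.467 × 10⁻¹⁰ = 3.533 × 10²⁰ m/s²

3.533 × 10²⁰ m/s²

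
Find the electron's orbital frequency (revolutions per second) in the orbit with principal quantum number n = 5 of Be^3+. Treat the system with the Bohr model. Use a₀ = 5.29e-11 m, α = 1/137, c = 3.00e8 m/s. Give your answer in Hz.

r = n²a₀/Z = 3.31e-10 m, v = Zαc/n = 1.75e6 m/s
f = v/(2πr) = 8.43e14 Hz

8.43e14 Hz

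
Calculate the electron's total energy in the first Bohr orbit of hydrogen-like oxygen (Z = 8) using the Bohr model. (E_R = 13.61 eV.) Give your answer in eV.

-871.0 eV

E_n = −E_R·Z²/n² = −13.61 × 8²/1² = -871.0 eV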